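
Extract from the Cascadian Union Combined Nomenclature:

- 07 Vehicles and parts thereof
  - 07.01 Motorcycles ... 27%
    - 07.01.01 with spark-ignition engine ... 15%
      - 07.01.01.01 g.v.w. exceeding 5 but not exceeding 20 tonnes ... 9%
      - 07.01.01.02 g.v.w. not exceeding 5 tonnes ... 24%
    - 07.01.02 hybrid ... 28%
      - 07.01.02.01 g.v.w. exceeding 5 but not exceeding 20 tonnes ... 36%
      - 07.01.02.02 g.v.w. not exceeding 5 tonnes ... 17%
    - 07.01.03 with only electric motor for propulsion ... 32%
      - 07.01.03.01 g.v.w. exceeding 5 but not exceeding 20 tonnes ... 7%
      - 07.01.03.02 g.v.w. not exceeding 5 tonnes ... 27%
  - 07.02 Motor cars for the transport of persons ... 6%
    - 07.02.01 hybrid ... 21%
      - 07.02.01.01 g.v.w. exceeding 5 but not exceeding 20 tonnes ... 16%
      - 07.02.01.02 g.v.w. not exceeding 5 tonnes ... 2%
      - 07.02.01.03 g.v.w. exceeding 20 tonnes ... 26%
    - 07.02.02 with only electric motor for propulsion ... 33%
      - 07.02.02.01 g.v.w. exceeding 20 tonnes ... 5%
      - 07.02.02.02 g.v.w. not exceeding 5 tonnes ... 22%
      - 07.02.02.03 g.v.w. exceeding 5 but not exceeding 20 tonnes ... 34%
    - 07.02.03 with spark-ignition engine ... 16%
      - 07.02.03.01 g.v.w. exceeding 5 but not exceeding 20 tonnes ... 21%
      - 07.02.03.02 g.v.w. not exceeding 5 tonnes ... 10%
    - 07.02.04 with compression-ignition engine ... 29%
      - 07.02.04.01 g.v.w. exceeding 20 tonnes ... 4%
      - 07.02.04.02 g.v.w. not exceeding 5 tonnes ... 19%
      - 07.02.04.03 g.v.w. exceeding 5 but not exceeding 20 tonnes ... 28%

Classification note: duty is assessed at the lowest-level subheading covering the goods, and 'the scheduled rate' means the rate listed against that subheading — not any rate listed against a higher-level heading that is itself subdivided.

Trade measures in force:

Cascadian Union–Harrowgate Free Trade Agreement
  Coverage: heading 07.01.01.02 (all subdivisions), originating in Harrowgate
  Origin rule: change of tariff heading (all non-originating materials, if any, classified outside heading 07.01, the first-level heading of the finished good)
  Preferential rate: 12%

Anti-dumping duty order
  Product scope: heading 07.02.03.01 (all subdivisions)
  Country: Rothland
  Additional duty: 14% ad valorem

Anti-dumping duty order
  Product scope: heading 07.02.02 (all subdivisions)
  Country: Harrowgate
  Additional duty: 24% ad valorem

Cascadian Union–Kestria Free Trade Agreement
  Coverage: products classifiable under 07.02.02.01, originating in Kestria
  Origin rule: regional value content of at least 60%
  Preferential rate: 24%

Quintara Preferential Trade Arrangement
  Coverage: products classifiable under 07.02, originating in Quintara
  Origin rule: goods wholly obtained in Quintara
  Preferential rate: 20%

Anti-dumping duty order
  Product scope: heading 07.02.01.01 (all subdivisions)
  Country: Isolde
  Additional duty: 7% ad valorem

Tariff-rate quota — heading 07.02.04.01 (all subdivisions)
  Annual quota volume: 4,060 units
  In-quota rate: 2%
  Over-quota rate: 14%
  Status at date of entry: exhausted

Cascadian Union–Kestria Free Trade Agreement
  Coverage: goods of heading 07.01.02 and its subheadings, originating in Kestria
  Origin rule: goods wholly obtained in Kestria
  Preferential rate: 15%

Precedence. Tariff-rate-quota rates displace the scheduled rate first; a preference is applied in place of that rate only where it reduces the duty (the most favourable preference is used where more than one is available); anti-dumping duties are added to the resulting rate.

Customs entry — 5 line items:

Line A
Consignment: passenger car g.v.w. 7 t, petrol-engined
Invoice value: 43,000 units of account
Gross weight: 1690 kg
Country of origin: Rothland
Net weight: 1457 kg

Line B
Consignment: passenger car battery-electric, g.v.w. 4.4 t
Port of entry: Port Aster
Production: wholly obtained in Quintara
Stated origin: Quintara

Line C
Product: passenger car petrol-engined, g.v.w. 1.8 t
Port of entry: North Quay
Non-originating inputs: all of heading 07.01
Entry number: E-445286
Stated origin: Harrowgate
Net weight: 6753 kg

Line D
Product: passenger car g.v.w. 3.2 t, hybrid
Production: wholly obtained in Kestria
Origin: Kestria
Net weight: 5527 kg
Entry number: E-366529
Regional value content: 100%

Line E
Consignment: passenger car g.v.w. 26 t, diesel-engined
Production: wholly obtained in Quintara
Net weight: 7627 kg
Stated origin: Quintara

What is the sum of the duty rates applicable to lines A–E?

81%

Line A: passenger car → 07.02; petrol-engined → 07.02.03; g.v.w. 7 t → 07.02.03.01. Scheduled 21%. anti-dumping (Rothland, 07.02.03.01): +14%; total 21% + 14% = 35%. → 35%.
Line B: passenger car → 07.02; battery-electric → 07.02.02; g.v.w. 4.4 t → 07.02.02.02. Scheduled 22%. Quintara agreement on 07.02: wholly obtained → 20% available; preferential 20%. → 20%.
Line C: passenger car → 07.02; petrol-engined → 07.02.03; g.v.w. 1.8 t → 07.02.03.02. Scheduled 10%. Harrowgate agreement on 07.01.01.02: 07.02.03.02 not covered. → 10%.
Line D: passenger car → 07.02; hybrid → 07.02.01; g.v.w. 3.2 t → 07.02.01.02. Scheduled 2%. Kestria agreement on 07.02.02.01: 07.02.01.02 not covered; Kestria agreement on 07.01.02: 07.02.01.02 not covered. → 2%.
Line E: passenger car → 07.02; diesel-engined → 07.02.04; g.v.w. 26 t → 07.02.04.01. Scheduled 4%. quota on 07.02.04.01 exhausted → over-quota 14%; Quintara agreement on 07.02: wholly obtained → 20% available; preference 20% not lower than 14% → no reduction. → 14%.
Sum: 35% + 20% + 10% + 2% + 14% = 81%.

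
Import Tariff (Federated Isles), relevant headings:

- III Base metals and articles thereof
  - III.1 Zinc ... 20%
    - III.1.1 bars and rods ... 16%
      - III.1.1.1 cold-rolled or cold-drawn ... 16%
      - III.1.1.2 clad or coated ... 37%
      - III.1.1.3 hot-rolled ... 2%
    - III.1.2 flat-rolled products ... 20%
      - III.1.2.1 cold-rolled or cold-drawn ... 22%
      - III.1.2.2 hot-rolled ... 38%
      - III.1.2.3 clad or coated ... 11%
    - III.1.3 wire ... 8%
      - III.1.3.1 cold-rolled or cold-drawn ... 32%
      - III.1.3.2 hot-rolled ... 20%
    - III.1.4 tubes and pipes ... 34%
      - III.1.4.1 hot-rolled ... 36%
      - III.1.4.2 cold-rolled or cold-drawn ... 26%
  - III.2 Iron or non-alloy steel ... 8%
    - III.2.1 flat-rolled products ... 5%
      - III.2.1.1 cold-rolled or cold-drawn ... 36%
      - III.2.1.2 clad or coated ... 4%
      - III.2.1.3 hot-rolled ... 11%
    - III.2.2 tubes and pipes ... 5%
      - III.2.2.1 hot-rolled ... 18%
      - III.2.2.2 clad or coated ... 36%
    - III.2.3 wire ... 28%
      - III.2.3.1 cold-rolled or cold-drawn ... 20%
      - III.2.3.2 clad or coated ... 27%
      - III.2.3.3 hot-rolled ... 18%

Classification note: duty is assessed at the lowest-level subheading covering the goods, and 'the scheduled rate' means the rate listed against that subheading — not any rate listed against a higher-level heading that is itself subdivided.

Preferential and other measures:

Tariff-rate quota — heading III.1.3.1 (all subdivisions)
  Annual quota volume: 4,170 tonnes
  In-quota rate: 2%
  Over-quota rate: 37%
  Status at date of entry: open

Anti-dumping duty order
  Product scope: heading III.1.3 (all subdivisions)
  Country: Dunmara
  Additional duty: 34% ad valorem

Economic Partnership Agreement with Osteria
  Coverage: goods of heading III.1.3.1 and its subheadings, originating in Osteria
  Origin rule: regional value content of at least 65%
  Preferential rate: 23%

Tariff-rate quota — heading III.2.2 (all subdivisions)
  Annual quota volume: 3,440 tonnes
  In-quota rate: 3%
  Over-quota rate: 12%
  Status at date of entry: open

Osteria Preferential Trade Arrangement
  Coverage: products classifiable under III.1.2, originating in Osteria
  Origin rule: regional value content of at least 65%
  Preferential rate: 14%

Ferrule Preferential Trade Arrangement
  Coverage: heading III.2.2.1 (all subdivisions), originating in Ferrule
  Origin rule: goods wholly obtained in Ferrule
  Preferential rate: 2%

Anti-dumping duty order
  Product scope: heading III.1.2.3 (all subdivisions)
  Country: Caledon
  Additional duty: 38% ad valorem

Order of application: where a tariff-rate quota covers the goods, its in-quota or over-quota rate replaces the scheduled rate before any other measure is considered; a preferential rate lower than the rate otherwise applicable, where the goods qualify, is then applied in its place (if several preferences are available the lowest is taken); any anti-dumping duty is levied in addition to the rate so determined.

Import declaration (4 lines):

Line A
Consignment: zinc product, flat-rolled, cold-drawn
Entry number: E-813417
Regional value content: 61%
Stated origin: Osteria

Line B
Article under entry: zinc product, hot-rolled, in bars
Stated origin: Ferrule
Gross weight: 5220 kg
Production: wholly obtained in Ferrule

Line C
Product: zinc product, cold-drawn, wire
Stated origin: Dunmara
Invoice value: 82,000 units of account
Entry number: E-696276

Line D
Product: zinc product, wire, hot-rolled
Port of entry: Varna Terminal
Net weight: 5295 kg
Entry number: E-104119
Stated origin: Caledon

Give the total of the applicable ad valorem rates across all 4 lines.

Line A: zinc → III.1; flat-rolled → III.1.2; cold-drawn → III.1.2.1. Scheduled 22%. Osteria agreement on III.1.3.1: III.1.2.1 not covered; Osteria agreement on III.1.2: RVC < 65%. → 22%.
Line B: zinc → III.1; in bars → III.1.1; hot-rolled → III.1.1.3. Scheduled 2%. Ferrule agreement on III.2.2.1: III.1.1.3 not covered. → 2%.
Line C: zinc → III.1; wire → III.1.3; cold-drawn → III.1.3.1. Scheduled 32%. quota on III.1.3.1 open → in-quota 2%; anti-dumping (Dunmara, III.1.3): +34%; total 2% + 34% = 36%. → 36%.
Line D: zinc → III.1; wire → III.1.3; hot-rolled → III.1.3.2. Scheduled 20%. No special measure applies. → 20%.
Sum: 22% + 2% + 36% + 20% = 80%.

80%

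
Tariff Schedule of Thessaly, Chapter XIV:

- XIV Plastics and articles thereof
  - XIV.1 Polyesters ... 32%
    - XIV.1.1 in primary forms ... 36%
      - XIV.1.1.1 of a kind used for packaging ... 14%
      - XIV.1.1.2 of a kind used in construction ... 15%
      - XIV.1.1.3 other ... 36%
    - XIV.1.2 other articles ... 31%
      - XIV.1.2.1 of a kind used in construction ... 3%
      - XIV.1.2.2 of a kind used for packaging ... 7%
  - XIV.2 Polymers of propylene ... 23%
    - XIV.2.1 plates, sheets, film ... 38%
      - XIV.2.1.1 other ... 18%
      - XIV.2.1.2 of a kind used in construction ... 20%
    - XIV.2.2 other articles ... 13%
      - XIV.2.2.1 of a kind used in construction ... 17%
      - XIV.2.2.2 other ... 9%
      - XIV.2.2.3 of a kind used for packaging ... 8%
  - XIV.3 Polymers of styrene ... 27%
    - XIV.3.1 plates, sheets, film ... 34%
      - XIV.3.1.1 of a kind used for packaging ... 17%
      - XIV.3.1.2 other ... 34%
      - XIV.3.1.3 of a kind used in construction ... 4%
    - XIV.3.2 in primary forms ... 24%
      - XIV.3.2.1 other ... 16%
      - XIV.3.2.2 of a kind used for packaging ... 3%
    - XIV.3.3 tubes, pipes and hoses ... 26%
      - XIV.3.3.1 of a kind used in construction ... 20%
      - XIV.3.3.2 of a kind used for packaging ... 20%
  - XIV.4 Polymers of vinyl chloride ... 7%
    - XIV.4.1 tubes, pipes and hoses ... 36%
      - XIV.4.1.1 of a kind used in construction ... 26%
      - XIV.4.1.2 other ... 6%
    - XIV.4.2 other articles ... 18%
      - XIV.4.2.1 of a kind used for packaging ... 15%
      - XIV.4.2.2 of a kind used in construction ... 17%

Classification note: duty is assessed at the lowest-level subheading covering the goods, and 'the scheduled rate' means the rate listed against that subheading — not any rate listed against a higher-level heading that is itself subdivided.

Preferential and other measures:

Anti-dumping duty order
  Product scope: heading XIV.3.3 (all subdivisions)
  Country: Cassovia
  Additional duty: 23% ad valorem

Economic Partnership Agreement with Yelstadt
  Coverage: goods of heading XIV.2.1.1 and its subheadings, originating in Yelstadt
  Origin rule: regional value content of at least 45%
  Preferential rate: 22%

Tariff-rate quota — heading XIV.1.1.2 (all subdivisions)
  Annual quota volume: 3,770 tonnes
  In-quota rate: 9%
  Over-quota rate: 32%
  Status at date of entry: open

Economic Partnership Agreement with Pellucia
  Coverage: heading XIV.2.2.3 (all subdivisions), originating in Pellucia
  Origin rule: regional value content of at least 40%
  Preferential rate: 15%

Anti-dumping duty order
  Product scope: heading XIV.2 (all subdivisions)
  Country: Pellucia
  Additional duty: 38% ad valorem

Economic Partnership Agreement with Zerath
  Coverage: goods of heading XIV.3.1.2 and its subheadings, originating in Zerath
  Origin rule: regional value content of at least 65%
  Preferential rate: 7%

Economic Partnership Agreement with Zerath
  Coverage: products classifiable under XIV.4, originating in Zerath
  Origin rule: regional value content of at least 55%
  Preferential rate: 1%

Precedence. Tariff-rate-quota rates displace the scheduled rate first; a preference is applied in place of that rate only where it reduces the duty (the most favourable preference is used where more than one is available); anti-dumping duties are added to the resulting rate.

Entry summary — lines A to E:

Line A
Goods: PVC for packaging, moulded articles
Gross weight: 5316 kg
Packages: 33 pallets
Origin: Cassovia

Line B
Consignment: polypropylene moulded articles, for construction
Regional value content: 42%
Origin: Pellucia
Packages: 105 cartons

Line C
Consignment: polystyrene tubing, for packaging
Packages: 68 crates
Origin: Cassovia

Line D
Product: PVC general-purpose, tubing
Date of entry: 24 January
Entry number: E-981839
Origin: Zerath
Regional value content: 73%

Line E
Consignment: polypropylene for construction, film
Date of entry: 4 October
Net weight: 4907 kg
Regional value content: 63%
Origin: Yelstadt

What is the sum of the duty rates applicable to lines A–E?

Line A: PVC → XIV.4; moulded articles → XIV.4.2; for packaging → XIV.4.2.1. Scheduled 15%. No special measure applies. → 15%.
Line B: polypropylene → XIV.2; moulded articles → XIV.2.2; for construction → XIV.2.2.1. Scheduled 17%. Pellucia agreement on XIV.2.2.3: XIV.2.2.1 not covered; anti-dumping (Pellucia, XIV.2): +38%; total 17% + 38% = 55%. → 55%.
Line C: polystyrene → XIV.3; tubing → XIV.3.3; for packaging → XIV.3.3.2. Scheduled 20%. anti-dumping (Cassovia, XIV.3.3): +23%; total 20% + 23% = 43%. → 43%.
Line D: PVC → XIV.4; tubing → XIV.4.1; general-purpose → XIV.4.1.2. Scheduled 6%. Zerath agreement on XIV.3.1.2: XIV.4.1.2 not covered; Zerath agreement on XIV.4: RVC ≥ 55% → 1% available; preferential 1%. → 1%.
Line E: polypropylene → XIV.2; film → XIV.2.1; for construction → XIV.2.1.2. Scheduled 20%. Yelstadt agreement on XIV.2.1.1: XIV.2.1.2 not covered. → 20%.
Sum: 15% + 55% + 43% + 1% + 20% = 134%.

134%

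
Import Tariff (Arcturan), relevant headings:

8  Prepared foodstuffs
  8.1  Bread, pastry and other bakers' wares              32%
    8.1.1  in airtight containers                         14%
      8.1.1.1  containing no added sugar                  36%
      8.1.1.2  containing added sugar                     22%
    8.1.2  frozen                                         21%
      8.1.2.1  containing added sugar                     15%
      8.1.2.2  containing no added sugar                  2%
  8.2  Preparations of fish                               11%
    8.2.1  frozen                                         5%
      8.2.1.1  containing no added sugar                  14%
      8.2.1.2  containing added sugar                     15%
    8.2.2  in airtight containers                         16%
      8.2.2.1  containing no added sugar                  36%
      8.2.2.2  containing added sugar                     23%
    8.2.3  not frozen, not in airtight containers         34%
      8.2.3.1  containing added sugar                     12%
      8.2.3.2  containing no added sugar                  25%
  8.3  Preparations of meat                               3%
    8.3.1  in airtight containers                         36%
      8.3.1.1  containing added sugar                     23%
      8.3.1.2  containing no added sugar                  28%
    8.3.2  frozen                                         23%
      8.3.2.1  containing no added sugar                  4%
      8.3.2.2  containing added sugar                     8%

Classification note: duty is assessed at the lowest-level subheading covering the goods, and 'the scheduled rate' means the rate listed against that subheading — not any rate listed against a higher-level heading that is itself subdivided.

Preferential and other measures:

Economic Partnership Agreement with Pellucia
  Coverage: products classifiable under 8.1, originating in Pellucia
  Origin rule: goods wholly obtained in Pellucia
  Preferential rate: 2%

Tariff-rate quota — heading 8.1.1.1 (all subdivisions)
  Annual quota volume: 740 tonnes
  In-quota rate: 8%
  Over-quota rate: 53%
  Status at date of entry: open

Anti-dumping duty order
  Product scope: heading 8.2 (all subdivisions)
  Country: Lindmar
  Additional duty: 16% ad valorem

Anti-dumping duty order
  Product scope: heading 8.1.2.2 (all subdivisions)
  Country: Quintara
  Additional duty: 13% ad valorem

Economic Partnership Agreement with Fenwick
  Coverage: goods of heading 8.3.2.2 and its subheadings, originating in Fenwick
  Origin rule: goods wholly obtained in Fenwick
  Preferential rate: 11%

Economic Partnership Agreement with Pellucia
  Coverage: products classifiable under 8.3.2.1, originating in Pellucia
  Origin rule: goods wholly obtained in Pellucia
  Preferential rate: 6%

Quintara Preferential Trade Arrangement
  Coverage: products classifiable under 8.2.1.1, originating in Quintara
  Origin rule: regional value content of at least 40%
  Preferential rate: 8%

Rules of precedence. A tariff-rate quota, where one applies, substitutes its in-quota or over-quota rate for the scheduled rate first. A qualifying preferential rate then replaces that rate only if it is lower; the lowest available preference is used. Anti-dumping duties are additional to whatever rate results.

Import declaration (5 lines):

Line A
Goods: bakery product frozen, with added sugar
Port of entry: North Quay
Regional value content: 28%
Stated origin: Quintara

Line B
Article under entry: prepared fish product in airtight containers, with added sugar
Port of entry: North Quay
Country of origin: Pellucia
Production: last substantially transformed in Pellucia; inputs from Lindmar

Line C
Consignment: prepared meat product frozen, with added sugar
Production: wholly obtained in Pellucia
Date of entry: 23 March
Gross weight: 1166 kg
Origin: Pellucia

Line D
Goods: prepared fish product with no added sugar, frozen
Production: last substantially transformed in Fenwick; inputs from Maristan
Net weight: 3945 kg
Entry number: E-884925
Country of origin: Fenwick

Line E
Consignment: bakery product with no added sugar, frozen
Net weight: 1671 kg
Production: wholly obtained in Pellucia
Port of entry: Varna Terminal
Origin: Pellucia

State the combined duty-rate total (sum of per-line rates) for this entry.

62%

Line A: bakery product → 8.1; frozen → 8.1.2; with added sugar → 8.1.2.1. Scheduled 15%. Quintara agreement on 8.2.1.1: 8.1.2.1 not covered. → 15%.
Line B: prepared fish product → 8.2; in airtight containers → 8.2.2; with added sugar → 8.2.2.2. Scheduled 23%. Pellucia agreement on 8.1: 8.2.2.2 not covered; Pellucia agreement on 8.3.2.1: 8.2.2.2 not covered. → 23%.
Line C: prepared meat product → 8.3; frozen → 8.3.2; with added sugar → 8.3.2.2. Scheduled 8%. Pellucia agreement on 8.1: 8.3.2.2 not covered; Pellucia agreement on 8.3.2.1: 8.3.2.2 not covered. → 8%.
Line D: prepared fish product → 8.2; frozen → 8.2.1; with no added sugar → 8.2.1.1. Scheduled 14%. Fenwick agreement on 8.3.2.2: 8.2.1.1 not covered. → 14%.
Line E: bakery product → 8.1; frozen → 8.1.2; with no added sugar → 8.1.2.2. Scheduled 2%. Pellucia agreement on 8.1: wholly obtained → 2% available; Pellucia agreement on 8.3.2.1: 8.1.2.2 not covered; preference 2% not lower than 2% → no reduction. → 2%.
Sum: 15% + 23% + 8% + 14% + 2% = 62%.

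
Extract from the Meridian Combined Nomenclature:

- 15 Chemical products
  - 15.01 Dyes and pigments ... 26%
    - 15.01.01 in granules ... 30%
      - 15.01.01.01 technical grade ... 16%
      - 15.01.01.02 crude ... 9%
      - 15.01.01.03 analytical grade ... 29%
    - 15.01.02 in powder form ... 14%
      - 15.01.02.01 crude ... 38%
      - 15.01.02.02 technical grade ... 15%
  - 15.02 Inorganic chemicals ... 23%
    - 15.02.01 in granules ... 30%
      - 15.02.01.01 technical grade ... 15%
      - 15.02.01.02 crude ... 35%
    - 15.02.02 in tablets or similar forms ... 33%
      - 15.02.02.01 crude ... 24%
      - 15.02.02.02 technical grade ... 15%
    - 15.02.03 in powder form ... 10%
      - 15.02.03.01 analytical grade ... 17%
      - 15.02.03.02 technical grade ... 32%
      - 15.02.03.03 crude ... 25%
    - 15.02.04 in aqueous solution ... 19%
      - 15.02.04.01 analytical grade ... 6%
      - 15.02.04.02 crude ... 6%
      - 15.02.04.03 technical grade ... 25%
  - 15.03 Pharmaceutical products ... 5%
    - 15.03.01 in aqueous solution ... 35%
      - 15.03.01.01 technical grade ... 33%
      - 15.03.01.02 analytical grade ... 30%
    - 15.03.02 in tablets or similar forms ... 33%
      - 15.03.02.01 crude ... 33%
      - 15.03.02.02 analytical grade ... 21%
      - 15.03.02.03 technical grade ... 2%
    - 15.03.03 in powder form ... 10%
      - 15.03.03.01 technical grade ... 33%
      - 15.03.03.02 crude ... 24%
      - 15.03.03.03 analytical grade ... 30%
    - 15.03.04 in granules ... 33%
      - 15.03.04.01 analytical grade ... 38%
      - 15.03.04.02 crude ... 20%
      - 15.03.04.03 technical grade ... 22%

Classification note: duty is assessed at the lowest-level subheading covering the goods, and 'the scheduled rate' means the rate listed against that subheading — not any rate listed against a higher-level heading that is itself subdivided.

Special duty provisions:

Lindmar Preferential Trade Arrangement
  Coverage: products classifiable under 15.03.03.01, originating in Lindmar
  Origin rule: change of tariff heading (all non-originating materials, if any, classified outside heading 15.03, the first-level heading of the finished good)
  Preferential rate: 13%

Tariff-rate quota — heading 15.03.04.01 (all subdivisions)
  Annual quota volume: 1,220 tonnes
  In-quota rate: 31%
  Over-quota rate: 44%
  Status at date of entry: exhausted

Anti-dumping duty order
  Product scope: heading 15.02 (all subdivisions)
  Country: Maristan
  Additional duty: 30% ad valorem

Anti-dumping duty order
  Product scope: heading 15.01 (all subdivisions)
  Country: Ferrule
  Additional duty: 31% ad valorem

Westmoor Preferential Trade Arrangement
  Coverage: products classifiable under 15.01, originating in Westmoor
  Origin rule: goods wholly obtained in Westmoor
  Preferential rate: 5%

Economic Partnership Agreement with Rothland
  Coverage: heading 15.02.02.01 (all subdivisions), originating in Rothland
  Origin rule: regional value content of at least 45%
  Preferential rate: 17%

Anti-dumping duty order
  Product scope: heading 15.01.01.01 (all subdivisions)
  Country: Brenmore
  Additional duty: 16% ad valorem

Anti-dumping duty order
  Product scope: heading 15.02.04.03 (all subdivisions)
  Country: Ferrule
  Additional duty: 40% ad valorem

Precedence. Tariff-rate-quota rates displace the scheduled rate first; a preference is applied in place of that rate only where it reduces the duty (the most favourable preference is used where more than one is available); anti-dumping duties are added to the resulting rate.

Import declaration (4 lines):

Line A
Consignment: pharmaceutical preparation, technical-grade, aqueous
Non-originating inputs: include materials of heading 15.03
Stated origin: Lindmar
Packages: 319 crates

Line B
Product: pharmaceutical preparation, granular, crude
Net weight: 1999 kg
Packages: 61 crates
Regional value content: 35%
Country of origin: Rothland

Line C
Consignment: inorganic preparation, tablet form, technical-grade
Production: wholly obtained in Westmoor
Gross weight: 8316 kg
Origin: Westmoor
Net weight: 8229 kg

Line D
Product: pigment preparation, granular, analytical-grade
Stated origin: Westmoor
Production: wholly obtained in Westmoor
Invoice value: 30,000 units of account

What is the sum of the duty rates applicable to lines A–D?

Line A: pharmaceutical → 15.03; aqueous → 15.03.01; technical-grade → 15.03.01.01. Scheduled 33%. Lindmar agreement on 15.03.03.01: 15.03.01.01 not covered. → 33%.
Line B: pharmaceutical → 15.03; granular → 15.03.04; crude → 15.03.04.02. Scheduled 20%. Rothland agreement on 15.02.02.01: 15.03.04.02 not covered. → 20%.
Line C: inorganic → 15.02; tablet form → 15.02.02; technical-grade → 15.02.02.02. Scheduled 15%. Westmoor agreement on 15.01: 15.02.02.02 not covered. → 15%.
Line D: pigment → 15.01; granular → 15.01.01; analytical-grade → 15.01.01.03. Scheduled 29%. Westmoor agreement on 15.01: wholly obtained → 5% available; preferential 5%. → 5%.
Sum: 33% + 20% + 15% + 5% = 73%.

73%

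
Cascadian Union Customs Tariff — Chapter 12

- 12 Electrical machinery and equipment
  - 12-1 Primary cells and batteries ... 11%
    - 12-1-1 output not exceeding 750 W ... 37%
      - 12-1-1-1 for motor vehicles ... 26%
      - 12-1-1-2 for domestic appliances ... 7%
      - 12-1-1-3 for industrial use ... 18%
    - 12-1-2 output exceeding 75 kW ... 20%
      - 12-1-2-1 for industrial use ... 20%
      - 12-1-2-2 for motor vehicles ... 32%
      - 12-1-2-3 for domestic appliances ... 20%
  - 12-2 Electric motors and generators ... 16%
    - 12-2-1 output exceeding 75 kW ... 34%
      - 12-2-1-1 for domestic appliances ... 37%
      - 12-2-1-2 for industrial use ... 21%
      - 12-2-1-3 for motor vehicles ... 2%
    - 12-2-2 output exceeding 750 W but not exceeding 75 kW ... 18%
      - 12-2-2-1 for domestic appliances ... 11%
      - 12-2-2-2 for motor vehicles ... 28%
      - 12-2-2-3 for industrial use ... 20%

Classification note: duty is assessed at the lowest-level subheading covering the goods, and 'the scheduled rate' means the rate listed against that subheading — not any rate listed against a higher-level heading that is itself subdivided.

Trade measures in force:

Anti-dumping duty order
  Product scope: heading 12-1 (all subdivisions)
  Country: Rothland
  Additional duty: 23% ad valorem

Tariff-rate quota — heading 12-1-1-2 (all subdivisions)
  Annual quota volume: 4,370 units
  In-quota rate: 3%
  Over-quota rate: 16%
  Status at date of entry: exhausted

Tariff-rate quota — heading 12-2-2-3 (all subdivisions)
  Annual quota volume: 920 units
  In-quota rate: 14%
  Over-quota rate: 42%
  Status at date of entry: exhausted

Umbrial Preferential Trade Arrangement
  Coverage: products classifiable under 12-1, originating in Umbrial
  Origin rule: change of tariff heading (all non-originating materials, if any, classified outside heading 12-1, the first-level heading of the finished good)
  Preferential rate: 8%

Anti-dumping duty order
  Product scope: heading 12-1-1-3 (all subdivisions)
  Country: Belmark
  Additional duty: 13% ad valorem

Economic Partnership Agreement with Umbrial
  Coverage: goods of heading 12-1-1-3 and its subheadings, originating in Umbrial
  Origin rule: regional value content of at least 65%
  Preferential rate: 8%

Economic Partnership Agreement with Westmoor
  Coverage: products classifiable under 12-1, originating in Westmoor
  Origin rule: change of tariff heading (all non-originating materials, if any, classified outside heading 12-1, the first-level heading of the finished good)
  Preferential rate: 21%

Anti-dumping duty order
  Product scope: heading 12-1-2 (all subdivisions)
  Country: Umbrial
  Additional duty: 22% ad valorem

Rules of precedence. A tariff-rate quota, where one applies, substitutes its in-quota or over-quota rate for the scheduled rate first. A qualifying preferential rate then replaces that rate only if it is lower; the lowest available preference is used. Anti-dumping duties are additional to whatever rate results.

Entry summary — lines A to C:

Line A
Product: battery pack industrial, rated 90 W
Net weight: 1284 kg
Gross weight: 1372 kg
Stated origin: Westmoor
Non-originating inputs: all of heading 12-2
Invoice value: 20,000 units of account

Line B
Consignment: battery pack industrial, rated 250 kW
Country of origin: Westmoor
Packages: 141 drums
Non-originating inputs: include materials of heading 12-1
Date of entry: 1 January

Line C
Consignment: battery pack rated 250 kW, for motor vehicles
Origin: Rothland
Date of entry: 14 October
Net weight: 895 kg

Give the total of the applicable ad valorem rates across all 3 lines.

Line A: battery pack → 12-1; rated 90 W → 12-1-1; industrial → 12-1-1-3. Scheduled 18%. Westmoor agreement on 12-1: CTH met → 21% available; preference 21% not lower than 18% → no reduction. → 18%.
Line B: battery pack → 12-1; rated 250 kW → 12-1-2; industrial → 12-1-2-1. Scheduled 20%. Westmoor agreement on 12-1: CTH not met. → 20%.
Line C: battery pack → 12-1; rated 250 kW → 12-1-2; for motor vehicles → 12-1-2-2. Scheduled 32%. anti-dumping (Rothland, 12-1): +23%; total 32% + 23% = 55%. → 55%.
Sum: 18% + 20% + 55% = 93%.

93%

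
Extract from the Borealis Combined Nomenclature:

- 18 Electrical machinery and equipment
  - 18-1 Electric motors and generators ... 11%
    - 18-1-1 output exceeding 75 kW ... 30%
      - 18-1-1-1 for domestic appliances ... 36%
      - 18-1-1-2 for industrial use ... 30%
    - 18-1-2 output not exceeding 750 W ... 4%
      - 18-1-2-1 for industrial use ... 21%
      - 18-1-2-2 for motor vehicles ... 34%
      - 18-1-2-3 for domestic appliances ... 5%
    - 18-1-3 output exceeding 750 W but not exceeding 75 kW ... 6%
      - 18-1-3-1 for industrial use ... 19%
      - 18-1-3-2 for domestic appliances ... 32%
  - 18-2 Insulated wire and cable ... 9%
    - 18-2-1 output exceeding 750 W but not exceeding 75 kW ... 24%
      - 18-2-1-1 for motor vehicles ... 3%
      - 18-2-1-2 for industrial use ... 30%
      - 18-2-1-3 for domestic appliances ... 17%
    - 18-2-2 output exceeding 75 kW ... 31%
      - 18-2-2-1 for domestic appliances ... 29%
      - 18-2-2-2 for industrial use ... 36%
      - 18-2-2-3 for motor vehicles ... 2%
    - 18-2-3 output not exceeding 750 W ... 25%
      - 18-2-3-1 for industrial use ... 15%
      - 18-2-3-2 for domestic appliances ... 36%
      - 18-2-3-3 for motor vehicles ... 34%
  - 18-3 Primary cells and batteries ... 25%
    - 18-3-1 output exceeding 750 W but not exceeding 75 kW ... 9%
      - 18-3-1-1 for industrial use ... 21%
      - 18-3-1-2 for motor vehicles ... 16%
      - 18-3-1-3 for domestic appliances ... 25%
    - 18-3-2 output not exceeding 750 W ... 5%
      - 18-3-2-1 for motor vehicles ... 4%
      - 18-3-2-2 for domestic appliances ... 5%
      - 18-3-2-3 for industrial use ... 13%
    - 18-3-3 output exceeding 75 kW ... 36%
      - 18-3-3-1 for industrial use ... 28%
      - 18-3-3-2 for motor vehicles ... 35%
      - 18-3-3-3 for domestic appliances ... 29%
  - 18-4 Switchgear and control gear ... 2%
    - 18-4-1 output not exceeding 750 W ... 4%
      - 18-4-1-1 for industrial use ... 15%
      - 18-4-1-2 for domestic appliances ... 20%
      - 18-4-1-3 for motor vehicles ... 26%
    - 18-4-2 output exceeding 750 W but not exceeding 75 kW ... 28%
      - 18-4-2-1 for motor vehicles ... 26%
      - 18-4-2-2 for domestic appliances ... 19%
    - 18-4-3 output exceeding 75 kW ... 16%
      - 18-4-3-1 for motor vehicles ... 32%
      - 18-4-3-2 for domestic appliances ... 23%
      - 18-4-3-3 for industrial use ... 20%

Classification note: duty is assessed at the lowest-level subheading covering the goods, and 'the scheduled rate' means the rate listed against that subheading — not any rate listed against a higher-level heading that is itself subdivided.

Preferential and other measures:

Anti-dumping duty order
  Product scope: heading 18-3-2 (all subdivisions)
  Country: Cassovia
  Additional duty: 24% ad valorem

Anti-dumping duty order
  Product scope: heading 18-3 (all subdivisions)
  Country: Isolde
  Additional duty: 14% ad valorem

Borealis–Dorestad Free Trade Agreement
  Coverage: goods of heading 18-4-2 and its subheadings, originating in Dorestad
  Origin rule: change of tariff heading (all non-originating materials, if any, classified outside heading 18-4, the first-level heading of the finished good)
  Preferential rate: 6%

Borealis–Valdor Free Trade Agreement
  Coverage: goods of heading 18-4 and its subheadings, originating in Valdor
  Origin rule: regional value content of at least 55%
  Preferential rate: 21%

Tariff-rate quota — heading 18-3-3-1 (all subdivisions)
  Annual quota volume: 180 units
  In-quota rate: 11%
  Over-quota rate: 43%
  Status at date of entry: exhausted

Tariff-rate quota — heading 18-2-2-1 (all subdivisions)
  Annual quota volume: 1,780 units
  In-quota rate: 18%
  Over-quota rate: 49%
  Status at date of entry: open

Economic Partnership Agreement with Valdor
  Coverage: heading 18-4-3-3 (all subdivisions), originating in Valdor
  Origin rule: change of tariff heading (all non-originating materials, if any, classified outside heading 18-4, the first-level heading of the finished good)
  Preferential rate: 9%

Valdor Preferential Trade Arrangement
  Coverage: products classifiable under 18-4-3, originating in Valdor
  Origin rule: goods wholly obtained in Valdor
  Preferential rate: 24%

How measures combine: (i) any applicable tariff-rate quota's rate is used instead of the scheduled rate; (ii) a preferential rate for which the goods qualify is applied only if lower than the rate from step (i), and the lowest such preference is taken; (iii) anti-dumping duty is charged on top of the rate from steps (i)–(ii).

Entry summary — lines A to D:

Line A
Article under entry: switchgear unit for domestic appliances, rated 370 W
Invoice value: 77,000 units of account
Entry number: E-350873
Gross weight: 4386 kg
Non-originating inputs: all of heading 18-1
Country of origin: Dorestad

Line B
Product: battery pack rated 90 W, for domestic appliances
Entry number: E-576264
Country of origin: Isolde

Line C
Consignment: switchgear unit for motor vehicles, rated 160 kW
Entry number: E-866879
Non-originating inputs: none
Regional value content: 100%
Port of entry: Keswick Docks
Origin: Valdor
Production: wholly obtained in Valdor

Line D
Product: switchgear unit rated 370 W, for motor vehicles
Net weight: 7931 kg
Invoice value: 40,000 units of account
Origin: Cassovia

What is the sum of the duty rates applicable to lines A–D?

86%

Line A: switchgear unit → 18-4; rated 370 W → 18-4-1; for domestic appliances → 18-4-1-2. Scheduled 20%. Dorestad agreement on 18-4-2: 18-4-1-2 not covered. → 20%.
Line B: battery pack → 18-3; rated 90 W → 18-3-2; for domestic appliances → 18-3-2-2. Scheduled 5%. anti-dumping (Isolde, 18-3): +14%; total 5% + 14% = 19%. → 19%.
Line C: switchgear unit → 18-4; rated 160 kW → 18-4-3; for motor vehicles → 18-4-3-1. Scheduled 32%. Valdor agreement on 18-4: RVC ≥ 55% → 21% available; Valdor agreement on 18-4-3-3: 18-4-3-1 not covered; Valdor agreement on 18-4-3: wholly obtained → 24% available; preferential 21%. → 21%.
Line D: switchgear unit → 18-4; rated 370 W → 18-4-1; for motor vehicles → 18-4-1-3. Scheduled 26%. No special measure applies. → 26%.
Sum: 20% + 19% + 21% + 26% = 86%.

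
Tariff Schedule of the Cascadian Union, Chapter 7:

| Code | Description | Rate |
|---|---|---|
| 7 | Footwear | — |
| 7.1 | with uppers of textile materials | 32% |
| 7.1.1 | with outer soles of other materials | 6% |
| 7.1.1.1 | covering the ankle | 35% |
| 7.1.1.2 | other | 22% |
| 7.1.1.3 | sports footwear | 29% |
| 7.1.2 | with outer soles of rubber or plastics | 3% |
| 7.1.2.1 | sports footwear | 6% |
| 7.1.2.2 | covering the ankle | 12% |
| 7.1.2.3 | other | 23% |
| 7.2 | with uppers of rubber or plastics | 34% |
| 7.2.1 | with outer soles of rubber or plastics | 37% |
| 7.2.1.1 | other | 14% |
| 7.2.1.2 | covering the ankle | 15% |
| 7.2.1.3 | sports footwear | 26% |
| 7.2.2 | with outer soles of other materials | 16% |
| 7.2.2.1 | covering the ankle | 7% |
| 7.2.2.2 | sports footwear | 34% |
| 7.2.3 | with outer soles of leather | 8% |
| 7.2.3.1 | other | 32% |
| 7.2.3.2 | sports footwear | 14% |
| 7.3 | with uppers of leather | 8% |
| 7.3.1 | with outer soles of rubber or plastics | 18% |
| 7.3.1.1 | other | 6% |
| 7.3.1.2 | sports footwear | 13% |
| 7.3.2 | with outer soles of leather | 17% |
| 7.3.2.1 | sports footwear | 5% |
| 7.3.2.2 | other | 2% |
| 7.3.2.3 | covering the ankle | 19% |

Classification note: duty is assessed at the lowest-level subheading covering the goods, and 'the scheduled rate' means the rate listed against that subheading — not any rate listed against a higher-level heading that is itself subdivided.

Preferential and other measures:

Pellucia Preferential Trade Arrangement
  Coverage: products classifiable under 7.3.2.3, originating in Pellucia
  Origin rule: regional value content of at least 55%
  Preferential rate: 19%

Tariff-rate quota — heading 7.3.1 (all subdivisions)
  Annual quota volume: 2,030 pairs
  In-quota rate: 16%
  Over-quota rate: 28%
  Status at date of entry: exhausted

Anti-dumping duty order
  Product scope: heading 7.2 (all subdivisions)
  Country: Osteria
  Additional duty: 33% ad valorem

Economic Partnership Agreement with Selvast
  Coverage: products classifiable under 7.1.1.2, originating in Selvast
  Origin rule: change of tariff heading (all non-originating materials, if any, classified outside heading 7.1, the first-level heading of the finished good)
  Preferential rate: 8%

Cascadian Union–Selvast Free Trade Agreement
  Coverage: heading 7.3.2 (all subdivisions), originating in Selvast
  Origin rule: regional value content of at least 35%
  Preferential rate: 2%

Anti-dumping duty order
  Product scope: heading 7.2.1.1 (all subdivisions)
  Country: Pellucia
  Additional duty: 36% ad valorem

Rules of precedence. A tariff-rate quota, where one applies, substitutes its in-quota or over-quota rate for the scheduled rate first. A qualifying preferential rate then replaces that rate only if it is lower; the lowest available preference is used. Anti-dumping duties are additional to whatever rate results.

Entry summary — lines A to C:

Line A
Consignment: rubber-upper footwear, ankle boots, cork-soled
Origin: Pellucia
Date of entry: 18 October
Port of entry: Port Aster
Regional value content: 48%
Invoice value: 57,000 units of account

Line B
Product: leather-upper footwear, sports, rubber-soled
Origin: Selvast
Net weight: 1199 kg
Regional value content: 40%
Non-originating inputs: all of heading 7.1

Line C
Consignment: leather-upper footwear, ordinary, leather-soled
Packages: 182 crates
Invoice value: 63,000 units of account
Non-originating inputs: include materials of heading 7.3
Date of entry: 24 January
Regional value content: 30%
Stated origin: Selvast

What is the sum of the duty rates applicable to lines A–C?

Line A: rubber-upper → 7.2; cork-soled → 7.2.2; ankle boots → 7.2.2.1. Scheduled 7%. Pellucia agreement on 7.3.2.3: 7.2.2.1 not covered. → 7%.
Line B: leather-upper → 7.3; rubber-soled → 7.3.1; sports → 7.3.1.2. Scheduled 13%. quota on 7.3.1 exhausted → over-quota 28%; Selvast agreement on 7.1.1.2: 7.3.1.2 not covered; Selvast agreement on 7.3.2: 7.3.1.2 not covered. → 28%.
Line C: leather-upper → 7.3; leather-soled → 7.3.2; ordinary → 7.3.2.2. Scheduled 2%. Selvast agreement on 7.1.1.2: 7.3.2.2 not covered; Selvast agreement on 7.3.2: RVC < 35%. → 2%.
Sum: 7% + 28% + 2% = 37%.

37%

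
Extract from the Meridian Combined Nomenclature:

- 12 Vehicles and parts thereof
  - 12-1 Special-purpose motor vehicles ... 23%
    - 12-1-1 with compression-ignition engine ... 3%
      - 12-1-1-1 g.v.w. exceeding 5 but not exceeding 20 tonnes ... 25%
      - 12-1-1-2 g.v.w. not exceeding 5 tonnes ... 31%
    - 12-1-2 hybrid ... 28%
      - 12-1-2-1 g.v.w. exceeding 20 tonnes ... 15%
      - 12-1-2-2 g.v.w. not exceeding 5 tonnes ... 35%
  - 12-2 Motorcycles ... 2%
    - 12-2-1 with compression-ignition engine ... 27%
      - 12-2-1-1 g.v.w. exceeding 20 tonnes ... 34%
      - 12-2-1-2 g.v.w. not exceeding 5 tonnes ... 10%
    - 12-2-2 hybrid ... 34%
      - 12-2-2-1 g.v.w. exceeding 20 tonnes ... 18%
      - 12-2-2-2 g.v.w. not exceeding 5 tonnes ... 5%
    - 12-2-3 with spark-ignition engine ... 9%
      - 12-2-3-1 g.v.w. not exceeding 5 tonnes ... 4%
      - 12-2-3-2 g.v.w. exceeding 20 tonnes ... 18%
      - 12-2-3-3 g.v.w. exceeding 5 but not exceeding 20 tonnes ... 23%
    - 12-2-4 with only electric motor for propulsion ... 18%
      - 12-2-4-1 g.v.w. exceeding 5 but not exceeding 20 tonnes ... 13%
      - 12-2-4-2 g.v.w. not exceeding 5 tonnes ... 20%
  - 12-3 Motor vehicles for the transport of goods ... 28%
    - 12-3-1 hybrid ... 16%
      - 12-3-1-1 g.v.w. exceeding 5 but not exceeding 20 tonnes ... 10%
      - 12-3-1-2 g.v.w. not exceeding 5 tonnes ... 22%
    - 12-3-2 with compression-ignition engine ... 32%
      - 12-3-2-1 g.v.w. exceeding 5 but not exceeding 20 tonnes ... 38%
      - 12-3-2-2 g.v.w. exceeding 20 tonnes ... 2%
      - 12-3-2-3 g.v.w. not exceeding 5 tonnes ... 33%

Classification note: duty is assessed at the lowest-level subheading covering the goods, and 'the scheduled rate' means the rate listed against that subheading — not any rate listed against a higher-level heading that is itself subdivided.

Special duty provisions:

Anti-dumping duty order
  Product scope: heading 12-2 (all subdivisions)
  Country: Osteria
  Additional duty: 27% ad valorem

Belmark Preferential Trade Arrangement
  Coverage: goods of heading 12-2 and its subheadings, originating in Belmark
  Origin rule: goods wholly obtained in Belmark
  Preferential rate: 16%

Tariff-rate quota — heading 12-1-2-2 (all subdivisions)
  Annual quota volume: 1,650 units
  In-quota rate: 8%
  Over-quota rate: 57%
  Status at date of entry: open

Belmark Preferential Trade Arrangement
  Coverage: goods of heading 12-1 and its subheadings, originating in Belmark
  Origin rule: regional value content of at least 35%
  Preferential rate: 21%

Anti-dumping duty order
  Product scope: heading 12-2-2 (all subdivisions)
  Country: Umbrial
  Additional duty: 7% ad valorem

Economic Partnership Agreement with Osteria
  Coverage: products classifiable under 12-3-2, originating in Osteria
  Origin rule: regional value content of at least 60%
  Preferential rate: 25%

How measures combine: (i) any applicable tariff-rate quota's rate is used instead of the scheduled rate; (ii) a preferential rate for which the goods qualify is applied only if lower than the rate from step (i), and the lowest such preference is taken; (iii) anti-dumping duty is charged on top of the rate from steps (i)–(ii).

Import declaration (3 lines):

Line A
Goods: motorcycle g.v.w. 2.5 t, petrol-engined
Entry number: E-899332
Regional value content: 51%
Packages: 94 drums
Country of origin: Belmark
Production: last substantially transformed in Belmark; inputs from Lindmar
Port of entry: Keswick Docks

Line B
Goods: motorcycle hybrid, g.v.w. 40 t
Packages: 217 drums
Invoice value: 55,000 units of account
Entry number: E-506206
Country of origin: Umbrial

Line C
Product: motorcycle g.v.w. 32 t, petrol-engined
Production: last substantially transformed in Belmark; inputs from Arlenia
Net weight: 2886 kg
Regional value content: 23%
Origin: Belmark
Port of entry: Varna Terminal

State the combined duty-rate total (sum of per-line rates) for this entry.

Line A: motorcycle → 12-2; petrol-engined → 12-2-3; g.v.w. 2.5 t → 12-2-3-1. Scheduled 4%. Belmark agreement on 12-2: not wholly obtained; Belmark agreement on 12-1: 12-2-3-1 not covered. → 4%.
Line B: motorcycle → 12-2; hybrid → 12-2-2; g.v.w. 40 t → 12-2-2-1. Scheduled 18%. anti-dumping (Umbrial, 12-2-2): +7%; total 18% + 7% = 25%. → 25%.
Line C: motorcycle → 12-2; petrol-engined → 12-2-3; g.v.w. 32 t → 12-2-3-2. Scheduled 18%. Belmark agreement on 12-2: not wholly obtained; Belmark agreement on 12-1: 12-2-3-2 not covered. → 18%.
Sum: 4% + 25% + 18% = 47%.

47%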